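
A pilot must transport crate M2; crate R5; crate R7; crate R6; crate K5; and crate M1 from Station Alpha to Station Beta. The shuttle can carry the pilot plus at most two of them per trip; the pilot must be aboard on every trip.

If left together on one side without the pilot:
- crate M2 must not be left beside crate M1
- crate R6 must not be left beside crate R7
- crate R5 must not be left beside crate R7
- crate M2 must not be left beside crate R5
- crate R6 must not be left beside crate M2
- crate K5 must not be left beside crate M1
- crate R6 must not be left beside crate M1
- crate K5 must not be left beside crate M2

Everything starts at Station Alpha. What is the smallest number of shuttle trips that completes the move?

Whatever the first load, the items left behind include a forbidden pair without the pilot. No opening move is safe, so no plan exists.

impossible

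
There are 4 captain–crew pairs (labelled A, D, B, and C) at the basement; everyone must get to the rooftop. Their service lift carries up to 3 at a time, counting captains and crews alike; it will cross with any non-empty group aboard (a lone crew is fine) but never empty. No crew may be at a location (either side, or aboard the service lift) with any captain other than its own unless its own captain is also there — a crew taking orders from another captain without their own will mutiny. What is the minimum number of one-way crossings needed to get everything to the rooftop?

Counting alone: each trip to the rooftop takes at most 3 across and each return brings at least 1 back, so after t trips out (and t−1 returns) at most 3t − (t−1) of the 8 are across; that first reaches 8 at t = 4, so at least 7 crossings are needed.
The safety rule pushes this higher. Following every safe sequence of crossings, the most of the 8 that can be at the rooftop as the service lift arrives there on crossing 7 is 7 — never all 8.
So no plan with fewer than 9 crossings exists, and this one achieves 9:
1. captain A and crew A cross → the rooftop.
2. captain A crosses ← the basement.
3. captain A, captain D, and crew D cross → the rooftop.
4. captain A and crew A cross ← the basement.
5. captain A, captain B, and captain C cross → the rooftop.
6. crew D crosses ← the basement.
7. crew A and crew D cross → the rooftop.
8. crew A crosses ← the basement.
9. crew A, crew B, and crew C cross → the rooftop.

9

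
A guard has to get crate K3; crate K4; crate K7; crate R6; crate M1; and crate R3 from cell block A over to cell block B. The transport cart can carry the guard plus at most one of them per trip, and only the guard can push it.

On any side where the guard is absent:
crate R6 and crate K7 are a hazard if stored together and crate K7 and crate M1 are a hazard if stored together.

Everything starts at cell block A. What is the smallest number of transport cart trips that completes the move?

13

Counting alone: the guard can take at most 1 across per trip to cell block B, so moving all 6 needs at least 6 loaded trips out, with a return between consecutive ones — at least 11 crossings.
The safety rule pushes this higher. Following every safe sequence of crossings, the most of the 6 that can be at cell block B as the transport cart arrives there on crossing 11 is 5 — never all 6.
So no plan with fewer than 13 crossings exists, and this one achieves 13:
1. Guard goes to cell block B with crate K7.  [cell block A: crate K3, crate K4, crate M1, crate R3, crate R6 | cell block B: crate K7]
2. Guard goes back to cell block A alone.  [cell block A: crate K3, crate K4, crate M1, crate R3, crate R6 | cell block B: crate K7]
3. Guard goes to cell block B with crate K3.  [cell block A: crate K4, crate M1, crate R3, crate R6 | cell block B: crate K3, crate K7]
4. Guard goes back to cell block A alone.  [cell block A: crate K4, crate M1, crate R3, crate R6 | cell block B: crate K3, crate K7]
5. Guard goes to cell block B with crate K4.  [cell block A: crate M1, crate R3, crate R6 | cell block B: crate K3, crate K4, crate K7]
6. Guard goes back to cell block A alone.  [cell block A: crate M1, crate R3, crate R6 | cell block B: crate K3, crate K4, crate K7]
7. Guard goes to cell block B with crate R6.  [cell block A: crate M1, crate R3 | cell block B: crate K3, crate K4, crate K7, crate R6]
8. Guard goes back to cell block A with crate K7.  [cell block A: crate K7, crate M1, crate R3 | cell block B: crate K3, crate K4, crate R6]
9. Guard goes to cell block B with crate M1.  [cell block A: crate K7, crate R3 | cell block B: crate K3, crate K4, crate M1, crate R6]
10. Guard goes back to cell block A alone.  [cell block A: crate K7, crate R3 | cell block B: crate K3, crate K4, crate M1, crate R6]
11. Guard goes to cell block B with crate R3.  [cell block A: crate K7 | cell block B: crate K3, crate K4, crate M1, crate R3, crate R6]
12. Guard goes back to cell block A alone.  [cell block A: crate K7 | cell block B: crate K3, crate K4, crate M1, crate R3, crate R6]
13. Guard goes to cell block B with crate K7.  [cell block A: — | cell block B: crate K3, crate K4, crate K7, crate M1, crate R3, crate R6]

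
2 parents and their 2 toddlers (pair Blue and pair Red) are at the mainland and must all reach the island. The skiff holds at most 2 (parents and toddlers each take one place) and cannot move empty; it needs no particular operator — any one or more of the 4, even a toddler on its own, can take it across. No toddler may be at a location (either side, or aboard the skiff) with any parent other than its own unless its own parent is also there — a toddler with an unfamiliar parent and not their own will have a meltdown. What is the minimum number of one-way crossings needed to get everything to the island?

5

Counting alone: each trip to the island takes at most 2 across and each return brings at least 1 back, so after t trips out (and t−1 returns) at most 2t − (t−1) of the 4 are across; that first reaches 4 at t = 3, so at least 5 crossings are needed.
The plan below uses exactly 5 crossings, so it is optimal:
1. parent Blue and toddler Blue cross → the island.
2. parent Blue crosses ← the mainland.
3. parent Blue and parent Red cross → the island.
4. parent Red crosses ← the mainland.
5. parent Red and toddler Red cross → the island.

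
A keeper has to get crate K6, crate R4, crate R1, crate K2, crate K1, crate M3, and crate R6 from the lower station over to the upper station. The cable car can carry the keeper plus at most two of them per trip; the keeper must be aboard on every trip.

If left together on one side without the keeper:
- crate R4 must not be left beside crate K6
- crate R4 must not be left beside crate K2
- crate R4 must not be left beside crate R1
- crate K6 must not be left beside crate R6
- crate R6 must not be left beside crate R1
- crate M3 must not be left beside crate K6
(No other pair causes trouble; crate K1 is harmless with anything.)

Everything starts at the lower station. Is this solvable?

No

Whatever the first load, the items left behind include a forbidden pair without the keeper. No opening move is safe, so no plan exists.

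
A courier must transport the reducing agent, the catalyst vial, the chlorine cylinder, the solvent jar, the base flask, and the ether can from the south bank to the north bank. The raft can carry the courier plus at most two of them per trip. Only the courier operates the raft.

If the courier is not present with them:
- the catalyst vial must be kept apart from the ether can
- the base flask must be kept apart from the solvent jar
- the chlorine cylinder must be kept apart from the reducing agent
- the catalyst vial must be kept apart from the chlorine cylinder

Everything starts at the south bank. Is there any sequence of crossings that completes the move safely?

Whatever the first load, the items left behind include a forbidden pair without the courier. No opening move is safe, so no plan exists.

No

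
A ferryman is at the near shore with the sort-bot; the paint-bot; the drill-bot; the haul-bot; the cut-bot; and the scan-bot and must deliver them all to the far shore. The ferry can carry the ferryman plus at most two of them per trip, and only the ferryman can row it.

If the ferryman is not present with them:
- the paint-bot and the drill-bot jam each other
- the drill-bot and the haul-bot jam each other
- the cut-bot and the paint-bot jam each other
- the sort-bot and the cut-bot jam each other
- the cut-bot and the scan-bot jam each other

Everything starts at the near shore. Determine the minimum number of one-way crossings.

Counting alone: the ferryman can take at most 2 across per trip to the far shore, so moving all 6 needs at least 3 loaded trips out, with a return between consecutive ones — at least 5 crossings.
The safety rule pushes this higher. Following every safe sequence of crossings, the most of the 6 that can be at the far shore as the ferry arrives there on crossing 5 is 5 — never all 6.
So no plan with fewer than 7 crossings exists, and this one achieves 7:
1. Ferryman goes to the far shore with the cut-bot and the drill-bot.
2. Ferryman goes back to the near shore alone.
3. Ferryman goes to the far shore with the paint-bot and the sort-bot.
4. Ferryman goes back to the near shore with the cut-bot and the drill-bot.
5. Ferryman goes to the far shore with the haul-bot and the scan-bot.
6. Ferryman goes back to the near shore alone.
7. Ferryman goes to the far shore with the cut-bot and the drill-bot.

7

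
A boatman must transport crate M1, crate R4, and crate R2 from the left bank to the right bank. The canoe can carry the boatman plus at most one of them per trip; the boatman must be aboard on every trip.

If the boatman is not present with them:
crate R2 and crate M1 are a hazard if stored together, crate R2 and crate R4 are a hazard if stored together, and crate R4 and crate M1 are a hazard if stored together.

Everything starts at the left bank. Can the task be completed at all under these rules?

No

Whatever the first load, the items left behind include a forbidden pair without the boatman. No opening move is safe, so no plan exists.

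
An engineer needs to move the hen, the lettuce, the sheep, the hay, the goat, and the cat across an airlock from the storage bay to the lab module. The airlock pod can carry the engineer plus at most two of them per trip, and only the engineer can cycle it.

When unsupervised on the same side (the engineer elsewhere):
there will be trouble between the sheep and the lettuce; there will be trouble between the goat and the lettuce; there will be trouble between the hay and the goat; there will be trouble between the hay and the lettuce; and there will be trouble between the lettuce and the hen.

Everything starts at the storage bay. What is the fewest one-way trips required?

Counting alone: the engineer can take at most 2 across per trip to the lab module, so moving all 6 needs at least 3 loaded trips out, with a return between consecutive ones — at least 5 crossings.
The safety rule pushes this higher. Following every safe sequence of crossings, the most of the 6 that can be at the lab module as the airlock pod arrives there on crossings 5, 7 is 4, 5 respectively — never all 6.
So no plan with fewer than 9 crossings exists, and this one achieves 9:
1. Engineer goes to the lab module with the hay and the lettuce.
2. Engineer goes back to the storage bay with the lettuce.
3. Engineer goes to the lab module with the hen and the lettuce.
4. Engineer goes back to the storage bay with the lettuce.
5. Engineer goes to the lab module with the lettuce and the sheep.
6. Engineer goes back to the storage bay with the lettuce.
7. Engineer goes to the lab module with the cat and the lettuce.
8. Engineer goes back to the storage bay with the lettuce.
9. Engineer goes to the lab module with the goat and the lettuce.

9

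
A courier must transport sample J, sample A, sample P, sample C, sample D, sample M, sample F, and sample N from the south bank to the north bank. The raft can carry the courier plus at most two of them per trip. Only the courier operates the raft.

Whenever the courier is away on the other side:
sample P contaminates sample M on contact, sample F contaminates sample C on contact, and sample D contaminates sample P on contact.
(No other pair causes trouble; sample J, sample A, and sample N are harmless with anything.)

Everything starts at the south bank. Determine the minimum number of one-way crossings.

Counting alone: the courier can take at most 2 across per trip to the north bank, so moving all 8 needs at least 4 loaded trips out, with a return between consecutive ones — at least 7 crossings.
The safety rule pushes this higher. Following every safe sequence of crossings, the most of the 8 that can be at the north bank as the raft arrives there on crossing 7 is 7 — never all 8.
So no plan with fewer than 9 crossings exists, and this one achieves 9:
1. Courier goes to the north bank with sample C and sample P.
2. Courier goes back to the south bank alone.
3. Courier goes to the north bank with sample J.
4. Courier goes back to the south bank alone.
5. Courier goes to the north bank with sample A and sample D.
6. Courier goes back to the south bank with sample P.
7. Courier goes to the north bank with sample M and sample N.
8. Courier goes back to the south bank alone.
9. Courier goes to the north bank with sample F and sample P.

9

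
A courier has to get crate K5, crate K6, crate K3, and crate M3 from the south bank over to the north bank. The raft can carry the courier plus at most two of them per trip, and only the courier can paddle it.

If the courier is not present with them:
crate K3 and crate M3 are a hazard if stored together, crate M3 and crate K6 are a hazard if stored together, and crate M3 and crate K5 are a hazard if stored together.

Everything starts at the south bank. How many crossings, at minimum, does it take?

5

Counting alone: the courier can take at most 2 across per trip to the north bank, so moving all 4 needs at least 2 loaded trips out, with a return between consecutive ones — at least 3 crossings.
The safety rule pushes this higher. Following every safe sequence of crossings, the most of the 4 that can be at the north bank as the raft arrives there on crossing 3 is 3 — never all 4.
So no plan with fewer than 5 crossings exists, and this one achieves 5:
1. Courier goes to the north bank with crate M3.  [the south bank: crate K3, crate K5, crate K6 | the north bank: crate M3]
2. Courier goes back to the south bank alone.  [the south bank: crate K3, crate K5, crate K6 | the north bank: crate M3]
3. Courier goes to the north bank with crate K5 and crate K6.  [the south bank: crate K3 | the north bank: crate K5, crate K6, crate M3]
4. Courier goes back to the south bank with crate M3.  [the south bank: crate K3, crate M3 | the north bank: crate K5, crate K6]
5. Courier goes to the north bank with crate K3 and crate M3.  [the south bank: — | the north bank: crate K3, crate K5, crate K6, crate M3]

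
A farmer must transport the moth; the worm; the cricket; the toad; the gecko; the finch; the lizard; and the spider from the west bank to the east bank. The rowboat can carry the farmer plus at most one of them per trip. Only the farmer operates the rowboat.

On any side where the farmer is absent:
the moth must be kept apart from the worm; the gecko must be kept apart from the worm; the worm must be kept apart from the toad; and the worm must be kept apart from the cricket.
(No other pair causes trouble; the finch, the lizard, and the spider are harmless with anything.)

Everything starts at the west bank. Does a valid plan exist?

No

Following every safe sequence of crossings from the start, the most of the 8 that can be at the east bank as the rowboat arrives there on crossings 1, 3, 5, 7, 9 is 1, 2, 3, 4, 5 respectively; the best ever achieved is 5 of 8.
From crossing 11 on, no configuration arises that was not already reachable earlier: only 88 distinct safe configurations (who is on which side, and where the rowboat is) can ever be reached, none of them has everyone across, and every continuation just revisits them. So no valid plan exists.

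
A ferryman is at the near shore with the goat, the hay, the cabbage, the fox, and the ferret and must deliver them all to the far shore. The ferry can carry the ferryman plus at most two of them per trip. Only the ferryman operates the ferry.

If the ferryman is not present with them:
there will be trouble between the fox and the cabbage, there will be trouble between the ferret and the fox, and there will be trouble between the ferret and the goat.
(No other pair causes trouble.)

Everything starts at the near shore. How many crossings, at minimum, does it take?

5

Counting alone: the ferryman can take at most 2 across per trip to the far shore, so moving all 5 needs at least 3 loaded trips out, with a return between consecutive ones — at least 5 crossings.
The plan below uses exactly 5 crossings, so it is optimal:
1. Ferryman goes to the far shore with the fox and the goat.
2. Ferryman goes back to the near shore alone.
3. Ferryman goes to the far shore with the hay.
4. Ferryman goes back to the near shore alone.
5. Ferryman goes to the far shore with the cabbage and the ferret.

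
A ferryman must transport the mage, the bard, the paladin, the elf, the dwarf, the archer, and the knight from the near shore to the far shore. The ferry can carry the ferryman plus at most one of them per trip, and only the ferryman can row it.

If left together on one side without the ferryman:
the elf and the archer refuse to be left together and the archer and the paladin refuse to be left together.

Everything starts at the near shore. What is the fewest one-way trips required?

Counting alone: the ferryman can take at most 1 across per trip to the far shore, so moving all 7 needs at least 7 loaded trips out, with a return between consecutive ones — at least 13 crossings.
The safety rule pushes this higher. Following every safe sequence of crossings, the most of the 7 that can be at the far shore as the ferry arrives there on crossing 13 is 6 — never all 7.
So no plan with fewer than 15 crossings exists, and this one achieves 15:
1. Ferryman goes to the far shore with the archer.  [the near shore: the bard, the dwarf, the elf, the knight, the mage, the paladin | the far shore: the archer]
2. Ferryman goes back to the near shore alone.  [the near shore: the bard, the dwarf, the elf, the knight, the mage, the paladin | the far shore: the archer]
3. Ferryman goes to the far shore with the mage.  [the near shore: the bard, the dwarf, the elf, the knight, the paladin | the far shore: the archer, the mage]
4. Ferryman goes back to the near shore alone.  [the near shore: the bard, the dwarf, the elf, the knight, the paladin | the far shore: the archer, the mage]
5. Ferryman goes to the far shore with the bard.  [the near shore: the dwarf, the elf, the knight, the paladin | the far shore: the archer, the bard, the mage]
6. Ferryman goes back to the near shore alone.  [the near shore: the dwarf, the elf, the knight, the paladin | the far shore: the archer, the bard, the mage]
7. Ferryman goes to the far shore with the paladin.  [the near shore: the dwarf, the elf, the knight | the far shore: the archer, the bard, the mage, the paladin]
8. Ferryman goes back to the near shore with the archer.  [the near shore: the archer, the dwarf, the elf, the knight | the far shore: the bard, the mage, the paladin]
9. Ferryman goes to the far shore with the elf.  [the near shore: the archer, the dwarf, the knight | the far shore: the bard, the elf, the mage, the paladin]
10. Ferryman goes back to the near shore alone.  [the near shore: the archer, the dwarf, the knight | the far shore: the bard, the elf, the mage, the paladin]
11. Ferryman goes to the far shore with the dwarf.  [the near shore: the archer, the knight | the far shore: the bard, the dwarf, the elf, the mage, the paladin]
12. Ferryman goes back to the near shore alone.  [the near shore: the archer, the knight | the far shore: the bard, the dwarf, the elf, the mage, the paladin]
13. Ferryman goes to the far shore with the knight.  [the near shore: the archer | the far shore: the bard, the dwarf, the elf, the knight, the mage, the paladin]
14. Ferryman goes back to the near shore alone.  [the near shore: the archer | the far shore: the bard, the dwarf, the elf, the knight, the mage, the paladin]
15. Ferryman goes to the far shore with the archer.  [the near shore: — | the far shore: the archer, the bard, the dwarf, the elf, the knight, the mage, the paladin]

15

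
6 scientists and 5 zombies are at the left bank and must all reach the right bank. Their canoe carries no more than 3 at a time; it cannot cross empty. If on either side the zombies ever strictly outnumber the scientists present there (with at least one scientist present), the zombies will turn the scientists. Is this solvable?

1. 3 zombies → the right bank.  (the left bank: 6S 2Z; the right bank: 0S 3Z)
2. 1 zombie ← the left bank.  (the left bank: 6S 3Z; the right bank: 0S 2Z)
3. 3 scientists → the right bank.  (the left bank: 3S 3Z; the right bank: 3S 2Z)
4. 1 scientist ← the left bank.  (the left bank: 4S 3Z; the right bank: 2S 2Z)
5. 2 scientists and 1 zombie → the right bank.  (the left bank: 2S 2Z; the right bank: 4S 3Z)
6. 1 scientist ← the left bank.  (the left bank: 3S 2Z; the right bank: 3S 3Z)
7. 2 scientists and 1 zombie → the right bank.  (the left bank: 1S 1Z; the right bank: 5S 4Z)
8. 1 scientist ← the left bank.  (the left bank: 2S 1Z; the right bank: 4S 4Z)
9. 2 scientists and 1 zombie → the right bank.  (the left bank: 0S 0Z; the right bank: 6S 5Z)

Yes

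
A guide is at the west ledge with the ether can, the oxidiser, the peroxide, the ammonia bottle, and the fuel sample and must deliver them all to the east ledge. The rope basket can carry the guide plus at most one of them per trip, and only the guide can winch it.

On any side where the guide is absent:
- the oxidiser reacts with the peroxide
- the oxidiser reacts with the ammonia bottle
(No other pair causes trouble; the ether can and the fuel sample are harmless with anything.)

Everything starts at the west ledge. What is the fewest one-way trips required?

Counting alone: the guide can take at most 1 across per trip to the east ledge, so moving all 5 needs at least 5 loaded trips out, with a return between consecutive ones — at least 9 crossings.
The safety rule pushes this higher. Following every safe sequence of crossings, the most of the 5 that can be at the east ledge as the rope basket arrives there on crossing 9 is 4 — never all 5.
So no plan with fewer than 11 crossings exists, and this one achieves 11:
1. Guide goes to the east ledge with the oxidiser.  [the west ledge: the ammonia bottle, the ether can, the fuel sample, the peroxide | the east ledge: the oxidiser]
2. Guide goes back to the west ledge alone.  [the west ledge: the ammonia bottle, the ether can, the fuel sample, the peroxide | the east ledge: the oxidiser]
3. Guide goes to the east ledge with the ether can.  [the west ledge: the ammonia bottle, the fuel sample, the peroxide | the east ledge: the ether can, the oxidiser]
4. Guide goes back to the west ledge alone.  [the west ledge: the ammonia bottle, the fuel sample, the peroxide | the east ledge: the ether can, the oxidiser]
5. Guide goes to the east ledge with the peroxide.  [the west ledge: the ammonia bottle, the fuel sample | the east ledge: the ether can, the oxidiser, the peroxide]
6. Guide goes back to the west ledge with the oxidiser.  [the west ledge: the ammonia bottle, the fuel sample, the oxidiser | the east ledge: the ether can, the peroxide]
7. Guide goes to the east ledge with the ammonia bottle.  [the west ledge: the fuel sample, the oxidiser | the east ledge: the ammonia bottle, the ether can, the peroxide]
8. Guide goes back to the west ledge alone.  [the west ledge: the fuel sample, the oxidiser | the east ledge: the ammonia bottle, the ether can, the peroxide]
9. Guide goes to the east ledge with the fuel sample.  [the west ledge: the oxidiser | the east ledge: the ammonia bottle, the ether can, the fuel sample, the peroxide]
10. Guide goes back to the west ledge alone.  [the west ledge: the oxidiser | the east ledge: the ammonia bottle, the ether can, the fuel sample, the peroxide]
11. Guide goes to the east ledge with the oxidiser.  [the west ledge: — | the east ledge: the ammonia bottle, the ether can, the fuel sample, the oxidiser, the peroxide]

11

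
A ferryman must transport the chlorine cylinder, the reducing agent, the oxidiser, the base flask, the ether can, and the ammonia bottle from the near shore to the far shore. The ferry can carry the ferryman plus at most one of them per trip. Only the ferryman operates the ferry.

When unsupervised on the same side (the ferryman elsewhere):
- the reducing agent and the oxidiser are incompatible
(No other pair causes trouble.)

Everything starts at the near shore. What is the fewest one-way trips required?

Counting alone: the ferryman can take at most 1 across per trip to the far shore, so moving all 6 needs at least 6 loaded trips out, with a return between consecutive ones — at least 11 crossings.
The plan below uses exactly 11 crossings, so it is optimal:
1. Ferryman goes to the far shore with the reducing agent.
2. Ferryman goes back to the near shore alone.
3. Ferryman goes to the far shore with the chlorine cylinder.
4. Ferryman goes back to the near shore alone.
5. Ferryman goes to the far shore with the base flask.
6. Ferryman goes back to the near shore alone.
7. Ferryman goes to the far shore with the ether can.
8. Ferryman goes back to the near shore alone.
9. Ferryman goes to the far shore with the ammonia bottle.
10. Ferryman goes back to the near shore alone.
11. Ferryman goes to the far shore with the oxidiser.

11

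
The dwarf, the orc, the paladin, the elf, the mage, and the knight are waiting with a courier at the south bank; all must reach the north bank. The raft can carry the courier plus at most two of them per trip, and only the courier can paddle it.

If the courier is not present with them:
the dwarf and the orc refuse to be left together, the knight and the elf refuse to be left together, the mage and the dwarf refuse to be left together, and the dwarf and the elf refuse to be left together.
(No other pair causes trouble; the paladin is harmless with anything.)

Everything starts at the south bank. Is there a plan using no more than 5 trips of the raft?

Counting alone: the courier can take at most 2 across per trip to the north bank, so moving all 6 needs at least 3 loaded trips out, with a return between consecutive ones — at least 5 crossings.
The safety rule pushes this higher. Following every safe sequence of crossings, the most of the 6 that can be at the north bank as the raft arrives there on crossing 5 is 5 — never all 6.
So the move cannot be finished within 5 crossings. (The shortest complete plan takes 7:)
1. Courier goes to the north bank with the dwarf and the elf.
2. Courier goes back to the south bank with the dwarf.
3. Courier goes to the north bank with the dwarf and the orc.
4. Courier goes back to the south bank with the dwarf.
5. Courier goes to the north bank with the mage and the paladin.
6. Courier goes back to the south bank alone.
7. Courier goes to the north bank with the dwarf and the knight.

No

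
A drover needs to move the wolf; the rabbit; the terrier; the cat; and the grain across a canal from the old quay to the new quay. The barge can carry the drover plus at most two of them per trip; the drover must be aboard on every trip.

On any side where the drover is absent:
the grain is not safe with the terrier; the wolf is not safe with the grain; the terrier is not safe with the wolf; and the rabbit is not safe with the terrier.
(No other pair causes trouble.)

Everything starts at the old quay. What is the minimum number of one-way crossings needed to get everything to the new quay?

7

Counting alone: the drover can take at most 2 across per trip to the new quay, so moving all 5 needs at least 3 loaded trips out, with a return between consecutive ones — at least 5 crossings.
The safety rule pushes this higher. Following every safe sequence of crossings, the most of the 5 that can be at the new quay as the barge arrives there on crossing 5 is 4 — never all 5.
So no plan with fewer than 7 crossings exists, and this one achieves 7:
1. Drover goes to the new quay with the terrier and the wolf.  [the old quay: the cat, the grain, the rabbit | the new quay: the terrier, the wolf]
2. Drover goes back to the old quay with the wolf.  [the old quay: the cat, the grain, the rabbit, the wolf | the new quay: the terrier]
3. Drover goes to the new quay with the rabbit and the wolf.  [the old quay: the cat, the grain | the new quay: the rabbit, the terrier, the wolf]
4. Drover goes back to the old quay with the terrier.  [the old quay: the cat, the grain, the terrier | the new quay: the rabbit, the wolf]
5. Drover goes to the new quay with the cat and the terrier.  [the old quay: the grain | the new quay: the cat, the rabbit, the terrier, the wolf]
6. Drover goes back to the old quay with the terrier.  [the old quay: the grain, the terrier | the new quay: the cat, the rabbit, the wolf]
7. Drover goes to the new quay with the grain and the terrier.  [the old quay: — | the new quay: the cat, the grain, the rabbit, the terrier, the wolf]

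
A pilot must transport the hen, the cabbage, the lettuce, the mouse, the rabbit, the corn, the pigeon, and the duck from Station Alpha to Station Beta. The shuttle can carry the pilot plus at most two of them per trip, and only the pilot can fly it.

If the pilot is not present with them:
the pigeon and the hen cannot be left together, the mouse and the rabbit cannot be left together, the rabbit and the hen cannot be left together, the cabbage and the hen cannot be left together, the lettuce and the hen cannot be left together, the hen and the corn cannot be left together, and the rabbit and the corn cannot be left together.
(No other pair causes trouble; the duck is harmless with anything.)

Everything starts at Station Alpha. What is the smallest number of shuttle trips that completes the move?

Counting alone: the pilot can take at most 2 across per trip to Station Beta, so moving all 8 needs at least 4 loaded trips out, with a return between consecutive ones — at least 7 crossings.
The safety rule pushes this higher. Following every safe sequence of crossings, the most of the 8 that can be at Station Beta as the shuttle arrives there on crossings 7, 9, 11 is 5, 6, 7 respectively — never all 8.
So no plan with fewer than 13 crossings exists, and this one achieves 13:
1. Pilot goes to Station Beta with the hen and the rabbit.  [Station Alpha: the cabbage, the corn, the duck, the lettuce, the mouse, the pigeon | Station Beta: the hen, the rabbit]
2. Pilot goes back to Station Alpha with the hen.  [Station Alpha: the cabbage, the corn, the duck, the hen, the lettuce, the mouse, the pigeon | Station Beta: the rabbit]
3. Pilot goes to Station Beta with the cabbage and the hen.  [Station Alpha: the corn, the duck, the lettuce, the mouse, the pigeon | Station Beta: the cabbage, the hen, the rabbit]
4. Pilot goes back to Station Alpha with the hen.  [Station Alpha: the corn, the duck, the hen, the lettuce, the mouse, the pigeon | Station Beta: the cabbage, the rabbit]
5. Pilot goes to Station Beta with the hen and the lettuce.  [Station Alpha: the corn, the duck, the mouse, the pigeon | Station Beta: the cabbage, the hen, the lettuce, the rabbit]
6. Pilot goes back to Station Alpha with the hen.  [Station Alpha: the corn, the duck, the hen, the mouse, the pigeon | Station Beta: the cabbage, the lettuce, the rabbit]
7. Pilot goes to Station Beta with the hen and the pigeon.  [Station Alpha: the corn, the duck, the mouse | Station Beta: the cabbage, the hen, the lettuce, the pigeon, the rabbit]
8. Pilot goes back to Station Alpha with the hen.  [Station Alpha: the corn, the duck, the hen, the mouse | Station Beta: the cabbage, the lettuce, the pigeon, the rabbit]
9. Pilot goes to Station Beta with the duck and the hen.  [Station Alpha: the corn, the mouse | Station Beta: the cabbage, the duck, the hen, the lettuce, the pigeon, the rabbit]
10. Pilot goes back to Station Alpha with the hen.  [Station Alpha: the corn, the hen, the mouse | Station Beta: the cabbage, the duck, the lettuce, the pigeon, the rabbit]
11. Pilot goes to Station Beta with the corn and the mouse.  [Station Alpha: the hen | Station Beta: the cabbage, the corn, the duck, the lettuce, the mouse, the pigeon, the rabbit]
12. Pilot goes back to Station Alpha with the rabbit.  [Station Alpha: the hen, the rabbit | Station Beta: the cabbage, the corn, the duck, the lettuce, the mouse, the pigeon]
13. Pilot goes to Station Beta with the hen and the rabbit.  [Station Alpha: — | Station Beta: the cabbage, the corn, the duck, the hen, the lettuce, the mouse, the pigeon, the rabbit]

13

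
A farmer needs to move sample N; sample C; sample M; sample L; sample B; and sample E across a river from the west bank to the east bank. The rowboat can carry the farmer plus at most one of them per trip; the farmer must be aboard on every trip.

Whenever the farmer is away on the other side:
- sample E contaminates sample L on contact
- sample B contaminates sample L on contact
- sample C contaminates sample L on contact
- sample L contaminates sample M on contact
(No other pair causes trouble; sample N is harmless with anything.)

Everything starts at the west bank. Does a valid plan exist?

Following every safe sequence of crossings from the start, the most of the 6 that can be at the east bank as the rowboat arrives there on crossings 1, 3, 5 is 1, 2, 3 respectively; the best ever achieved is 3 of 6.
From crossing 7 on, no configuration arises that was not already reachable earlier: only 22 distinct safe configurations (who is on which side, and where the rowboat is) can ever be reached, none of them has everyone across, and every continuation just revisits them. So no valid plan exists.

No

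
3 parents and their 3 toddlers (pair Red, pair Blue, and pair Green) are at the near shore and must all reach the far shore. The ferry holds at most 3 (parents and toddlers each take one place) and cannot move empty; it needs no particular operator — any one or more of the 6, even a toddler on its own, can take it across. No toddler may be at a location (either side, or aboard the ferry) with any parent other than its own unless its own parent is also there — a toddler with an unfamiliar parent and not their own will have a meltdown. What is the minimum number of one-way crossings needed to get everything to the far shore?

Counting alone: each trip to the far shore takes at most 3 across and each return brings at least 1 back, so after t trips out (and t−1 returns) at most 3t − (t−1) of the 6 are across; that first reaches 6 at t = 3, so at least 5 crossings are needed.
The plan below uses exactly 5 crossings, so it is optimal:
1. parent Red and toddler Red cross → the far shore.
2. parent Red crosses ← the near shore.
3. parent Blue, parent Green, and parent Red cross → the far shore.
4. toddler Red crosses ← the near shore.
5. toddler Blue, toddler Green, and toddler Red cross → the far shore.

5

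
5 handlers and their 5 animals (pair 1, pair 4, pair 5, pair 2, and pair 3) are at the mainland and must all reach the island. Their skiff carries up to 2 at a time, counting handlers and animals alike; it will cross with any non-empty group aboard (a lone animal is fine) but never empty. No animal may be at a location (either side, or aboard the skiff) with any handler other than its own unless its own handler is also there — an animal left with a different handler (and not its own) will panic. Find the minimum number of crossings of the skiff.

impossible

Following every safe sequence of crossings from the start, the most of the 10 that can be at the island as the skiff arrives there on crossings 1, 3, 5, 7 is 2, 3, 4, 5 respectively; the best ever achieved is 5 of 10.
From crossing 9 on, no configuration arises that was not already reachable earlier: only 82 distinct safe configurations (who is on which side, and where the skiff is) can ever be reached, none of them has everyone across, and every continuation just revisits them. So no valid plan exists.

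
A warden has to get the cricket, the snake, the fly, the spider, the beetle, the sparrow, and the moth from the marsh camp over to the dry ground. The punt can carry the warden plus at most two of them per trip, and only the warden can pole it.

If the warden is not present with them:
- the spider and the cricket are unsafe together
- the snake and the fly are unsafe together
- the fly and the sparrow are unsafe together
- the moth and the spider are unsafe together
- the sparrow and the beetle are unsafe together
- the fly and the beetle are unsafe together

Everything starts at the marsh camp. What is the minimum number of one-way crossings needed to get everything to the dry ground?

impossible

Whatever the first load, the items left behind include a forbidden pair without the warden. No opening move is safe, so no plan exists.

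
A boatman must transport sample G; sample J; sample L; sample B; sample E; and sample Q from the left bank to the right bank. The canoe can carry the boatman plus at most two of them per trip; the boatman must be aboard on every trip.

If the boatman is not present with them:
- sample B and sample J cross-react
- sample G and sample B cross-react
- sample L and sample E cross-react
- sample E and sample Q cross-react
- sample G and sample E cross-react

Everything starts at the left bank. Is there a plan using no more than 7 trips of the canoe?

Yes — this plan uses 7 crossings (≤ 7):
1. Boatman goes to the right bank with sample B and sample E.  [the left bank: sample G, sample J, sample L, sample Q | the right bank: sample B, sample E]
2. Boatman goes back to the left bank alone.  [the left bank: sample G, sample J, sample L, sample Q | the right bank: sample B, sample E]
3. Boatman goes to the right bank with sample G and sample J.  [the left bank: sample L, sample Q | the right bank: sample B, sample E, sample G, sample J]
4. Boatman goes back to the left bank with sample B and sample E.  [the left bank: sample B, sample E, sample L, sample Q | the right bank: sample G, sample J]
5. Boatman goes to the right bank with sample L and sample Q.  [the left bank: sample B, sample E | the right bank: sample G, sample J, sample L, sample Q]
6. Boatman goes back to the left bank alone.  [the left bank: sample B, sample E | the right bank: sample G, sample J, sample L, sample Q]
7. Boatman goes to the right bank with sample B and sample E.  [the left bank: — | the right bank: sample B, sample E, sample G, sample J, sample L, sample Q]

Yes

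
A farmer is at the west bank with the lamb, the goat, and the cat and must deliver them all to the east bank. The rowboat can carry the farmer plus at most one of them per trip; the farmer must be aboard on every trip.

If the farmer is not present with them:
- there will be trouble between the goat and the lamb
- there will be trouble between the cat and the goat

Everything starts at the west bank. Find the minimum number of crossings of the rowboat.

Counting alone: the farmer can take at most 1 across per trip to the east bank, so moving all 3 needs at least 3 loaded trips out, with a return between consecutive ones — at least 5 crossings.
The safety rule pushes this higher. Following every safe sequence of crossings, the most of the 3 that can be at the east bank as the rowboat arrives there on crossing 5 is 2 — never all 3.
So no plan with fewer than 7 crossings exists, and this one achieves 7:
1. Farmer goes to the east bank with the goat.  [the west bank: the cat, the lamb | the east bank: the goat]
2. Farmer goes back to the west bank alone.  [the west bank: the cat, the lamb | the east bank: the goat]
3. Farmer goes to the east bank with the lamb.  [the west bank: the cat | the east bank: the goat, the lamb]
4. Farmer goes back to the west bank with the goat.  [the west bank: the cat, the goat | the east bank: the lamb]
5. Farmer goes to the east bank with the cat.  [the west bank: the goat | the east bank: the cat, the lamb]
6. Farmer goes back to the west bank alone.  [the west bank: the goat | the east bank: the cat, the lamb]
7. Farmer goes to the east bank with the goat.  [the west bank: — | the east bank: the cat, the goat, the lamb]

7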